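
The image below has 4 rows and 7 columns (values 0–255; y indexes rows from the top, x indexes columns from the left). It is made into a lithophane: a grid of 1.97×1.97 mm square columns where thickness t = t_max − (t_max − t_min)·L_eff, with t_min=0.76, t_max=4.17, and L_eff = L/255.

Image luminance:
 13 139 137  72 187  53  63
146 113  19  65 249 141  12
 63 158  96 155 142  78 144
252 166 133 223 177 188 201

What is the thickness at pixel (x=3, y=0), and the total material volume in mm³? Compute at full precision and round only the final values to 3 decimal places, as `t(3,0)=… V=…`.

span = t_max - t_min = 4.17 - 0.76 = 3.410
L(3,0) = 72, L_eff = 72/255 = 0.282353
t(3,0) = 4.17 - 3.410·0.282353 = 3.207
Σt over all 4·7 pixels = 116993/1700 ≈ 68.8194118
V = pitch²·Σt = 1.97²·116993/1700 = 267.081

t(3,0)=3.207 V=267.081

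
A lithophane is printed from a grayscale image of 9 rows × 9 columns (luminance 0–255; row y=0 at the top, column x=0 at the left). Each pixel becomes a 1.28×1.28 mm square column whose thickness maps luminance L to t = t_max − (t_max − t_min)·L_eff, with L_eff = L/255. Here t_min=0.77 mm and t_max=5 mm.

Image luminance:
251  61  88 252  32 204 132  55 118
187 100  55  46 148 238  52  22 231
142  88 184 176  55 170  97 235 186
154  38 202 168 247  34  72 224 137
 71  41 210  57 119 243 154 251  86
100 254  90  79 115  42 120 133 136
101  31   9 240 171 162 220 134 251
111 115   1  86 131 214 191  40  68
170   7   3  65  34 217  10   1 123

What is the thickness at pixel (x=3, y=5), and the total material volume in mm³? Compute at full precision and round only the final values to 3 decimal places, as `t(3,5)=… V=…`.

span = t_max - t_min = 5 - 0.77 = 4.230
L(3,5) = 79, L_eff = 79/255 = 0.309804
t(3,5) = 5 - 4.230·0.309804 = 3.690
Σt over all 9·9 pixels = 505023/2125 ≈ 237.6578824
V = pitch²·Σt = 1.28²·505023/2125 = 389.379

t(3,5)=3.690 V=389.379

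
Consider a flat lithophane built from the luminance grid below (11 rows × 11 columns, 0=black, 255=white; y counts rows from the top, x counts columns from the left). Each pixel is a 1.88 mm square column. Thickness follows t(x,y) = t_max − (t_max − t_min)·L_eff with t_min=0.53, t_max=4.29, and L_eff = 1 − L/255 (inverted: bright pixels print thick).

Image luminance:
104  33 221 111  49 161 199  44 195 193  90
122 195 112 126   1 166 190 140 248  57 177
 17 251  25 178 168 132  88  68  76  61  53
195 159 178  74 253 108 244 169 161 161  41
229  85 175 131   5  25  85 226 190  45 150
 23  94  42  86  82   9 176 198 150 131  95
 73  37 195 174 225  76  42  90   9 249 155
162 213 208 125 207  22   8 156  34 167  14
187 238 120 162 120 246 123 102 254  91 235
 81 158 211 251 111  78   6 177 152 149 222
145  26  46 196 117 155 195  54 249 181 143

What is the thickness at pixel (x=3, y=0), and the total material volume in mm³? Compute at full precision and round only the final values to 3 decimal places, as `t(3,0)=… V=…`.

t(3,0)=2.167 V=1052.581

span = t_max - t_min = 4.29 - 0.53 = 3.760
L(3,0) = 111, L_eff = 1 - 111/255 = 0.564706 (inverted)
t(3,0) = 4.29 - 3.760·0.564706 = 2.167
Σt over all 11·11 pixels = 7594163/25500 ≈ 297.8103137
V = pitch²·Σt = 1.88²·7594163/25500 = 1052.581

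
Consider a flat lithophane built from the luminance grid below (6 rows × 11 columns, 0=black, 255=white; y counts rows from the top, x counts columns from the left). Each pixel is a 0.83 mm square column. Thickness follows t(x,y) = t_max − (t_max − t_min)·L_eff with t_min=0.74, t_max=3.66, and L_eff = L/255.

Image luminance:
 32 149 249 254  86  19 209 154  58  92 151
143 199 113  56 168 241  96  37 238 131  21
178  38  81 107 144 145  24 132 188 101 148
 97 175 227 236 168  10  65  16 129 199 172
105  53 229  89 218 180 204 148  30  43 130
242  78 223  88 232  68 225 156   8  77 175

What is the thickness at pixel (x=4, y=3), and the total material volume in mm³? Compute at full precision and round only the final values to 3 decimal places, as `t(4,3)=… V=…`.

t(4,3)=1.736 V=97.961

span = t_max - t_min = 3.66 - 0.74 = 2.920
L(4,3) = 168, L_eff = 168/255 = 0.658824
t(4,3) = 3.66 - 2.920·0.658824 = 1.736
Σt over all 6·11 pixels = 906524/6375 ≈ 142.1998431
V = pitch²·Σt = 0.83²·906524/6375 = 97.961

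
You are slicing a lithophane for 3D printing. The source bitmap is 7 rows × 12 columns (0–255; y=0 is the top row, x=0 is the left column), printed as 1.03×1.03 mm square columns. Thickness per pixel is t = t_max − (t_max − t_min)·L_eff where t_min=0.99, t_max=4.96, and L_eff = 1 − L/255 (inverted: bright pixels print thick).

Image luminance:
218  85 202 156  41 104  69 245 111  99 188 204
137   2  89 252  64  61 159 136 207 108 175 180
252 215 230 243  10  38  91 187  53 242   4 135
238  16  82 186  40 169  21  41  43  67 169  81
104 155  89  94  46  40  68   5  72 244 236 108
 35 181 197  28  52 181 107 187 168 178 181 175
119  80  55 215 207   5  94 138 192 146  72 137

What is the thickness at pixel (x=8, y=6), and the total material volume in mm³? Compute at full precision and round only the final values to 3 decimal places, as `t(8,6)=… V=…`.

t(8,6)=3.979 V=262.245

span = t_max - t_min = 4.96 - 0.99 = 3.970
L(8,6) = 192, L_eff = 1 - 192/255 = 0.247059 (inverted)
t(8,6) = 4.96 - 3.970·0.247059 = 3.979
Σt over all 7·12 pixels = 525281/2125 ≈ 247.1910588
V = pitch²·Σt = 1.03²·525281/2125 = 262.245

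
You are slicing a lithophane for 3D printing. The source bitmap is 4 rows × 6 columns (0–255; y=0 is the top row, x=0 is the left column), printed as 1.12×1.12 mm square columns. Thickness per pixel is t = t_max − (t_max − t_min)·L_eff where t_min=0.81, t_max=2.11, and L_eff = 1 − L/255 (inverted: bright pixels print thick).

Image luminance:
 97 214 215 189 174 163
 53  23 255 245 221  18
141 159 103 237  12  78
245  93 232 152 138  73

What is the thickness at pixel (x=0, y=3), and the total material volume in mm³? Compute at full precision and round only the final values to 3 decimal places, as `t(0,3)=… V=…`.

t(0,3)=2.059 V=46.960

span = t_max - t_min = 2.11 - 0.81 = 1.300
L(0,3) = 245, L_eff = 1 - 245/255 = 0.039216 (inverted)
t(0,3) = 2.11 - 1.300·0.039216 = 2.059
Σt over all 4·6 pixels = 47731/1275 ≈ 37.4360784
V = pitch²·Σt = 1.12²·47731/1275 = 46.960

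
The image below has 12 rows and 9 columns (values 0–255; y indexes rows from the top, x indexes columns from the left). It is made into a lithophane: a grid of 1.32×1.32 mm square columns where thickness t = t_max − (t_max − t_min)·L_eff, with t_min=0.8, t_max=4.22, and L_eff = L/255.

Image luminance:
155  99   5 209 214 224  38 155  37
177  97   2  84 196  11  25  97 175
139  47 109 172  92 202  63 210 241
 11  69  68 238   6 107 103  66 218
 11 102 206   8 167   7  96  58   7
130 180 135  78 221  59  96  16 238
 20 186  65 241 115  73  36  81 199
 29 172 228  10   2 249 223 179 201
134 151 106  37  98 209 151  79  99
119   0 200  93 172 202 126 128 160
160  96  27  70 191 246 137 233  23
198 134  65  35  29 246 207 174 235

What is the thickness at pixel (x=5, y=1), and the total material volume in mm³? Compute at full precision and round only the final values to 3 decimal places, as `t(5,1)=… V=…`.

span = t_max - t_min = 4.22 - 0.8 = 3.420
L(5,1) = 11, L_eff = 11/255 = 0.043137
t(5,1) = 4.22 - 3.420·0.043137 = 4.072
Σt over all 12·9 pixels = 238569/850 ≈ 280.6694118
V = pitch²·Σt = 1.32²·238569/850 = 489.038

t(5,1)=4.072 V=489.038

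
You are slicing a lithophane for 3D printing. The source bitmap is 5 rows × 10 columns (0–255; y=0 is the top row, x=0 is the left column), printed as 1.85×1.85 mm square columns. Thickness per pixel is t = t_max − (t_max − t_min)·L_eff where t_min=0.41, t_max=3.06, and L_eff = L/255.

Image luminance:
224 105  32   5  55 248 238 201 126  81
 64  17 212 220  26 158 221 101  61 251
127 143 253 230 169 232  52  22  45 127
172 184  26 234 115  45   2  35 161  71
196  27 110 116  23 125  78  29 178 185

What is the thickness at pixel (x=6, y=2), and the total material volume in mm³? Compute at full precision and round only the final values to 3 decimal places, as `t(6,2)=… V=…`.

t(6,2)=2.520 V=304.620

span = t_max - t_min = 3.06 - 0.41 = 2.650
L(6,2) = 52, L_eff = 52/255 = 0.203922
t(6,2) = 3.06 - 2.650·0.203922 = 2.520
Σt over all 5·10 pixels = 226963/2550 ≈ 89.0050980
V = pitch²·Σt = 1.85²·226963/2550 = 304.620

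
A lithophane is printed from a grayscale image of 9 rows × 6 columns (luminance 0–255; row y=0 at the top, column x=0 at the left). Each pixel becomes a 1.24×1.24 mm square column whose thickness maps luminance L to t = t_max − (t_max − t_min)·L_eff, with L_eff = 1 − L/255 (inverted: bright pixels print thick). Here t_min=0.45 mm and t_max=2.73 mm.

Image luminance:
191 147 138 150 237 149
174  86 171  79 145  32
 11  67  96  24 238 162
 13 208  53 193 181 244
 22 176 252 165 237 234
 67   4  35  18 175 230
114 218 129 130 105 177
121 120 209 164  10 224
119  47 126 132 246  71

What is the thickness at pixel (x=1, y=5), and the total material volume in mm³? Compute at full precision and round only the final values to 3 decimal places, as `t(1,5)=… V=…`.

t(1,5)=0.486 V=137.256

span = t_max - t_min = 2.73 - 0.45 = 2.280
L(1,5) = 4, L_eff = 1 - 4/255 = 0.984314 (inverted)
t(1,5) = 2.73 - 2.280·0.984314 = 0.486
Σt over all 9·6 pixels = 379383/4250 ≈ 89.2665882
V = pitch²·Σt = 1.24²·379383/4250 = 137.256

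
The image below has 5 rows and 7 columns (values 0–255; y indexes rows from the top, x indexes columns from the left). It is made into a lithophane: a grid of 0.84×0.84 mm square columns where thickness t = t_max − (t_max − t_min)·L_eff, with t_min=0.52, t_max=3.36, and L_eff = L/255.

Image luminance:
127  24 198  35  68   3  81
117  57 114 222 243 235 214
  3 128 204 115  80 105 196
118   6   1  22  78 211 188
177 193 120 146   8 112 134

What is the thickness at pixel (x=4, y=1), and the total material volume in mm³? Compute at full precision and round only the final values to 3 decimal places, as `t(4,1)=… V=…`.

span = t_max - t_min = 3.36 - 0.52 = 2.840
L(4,1) = 243, L_eff = 243/255 = 0.952941
t(4,1) = 3.36 - 2.840·0.952941 = 0.654
Σt over all 5·7 pixels = 153269/2125 ≈ 72.1265882
V = pitch²·Σt = 0.84²·153269/2125 = 50.893

t(4,1)=0.654 V=50.893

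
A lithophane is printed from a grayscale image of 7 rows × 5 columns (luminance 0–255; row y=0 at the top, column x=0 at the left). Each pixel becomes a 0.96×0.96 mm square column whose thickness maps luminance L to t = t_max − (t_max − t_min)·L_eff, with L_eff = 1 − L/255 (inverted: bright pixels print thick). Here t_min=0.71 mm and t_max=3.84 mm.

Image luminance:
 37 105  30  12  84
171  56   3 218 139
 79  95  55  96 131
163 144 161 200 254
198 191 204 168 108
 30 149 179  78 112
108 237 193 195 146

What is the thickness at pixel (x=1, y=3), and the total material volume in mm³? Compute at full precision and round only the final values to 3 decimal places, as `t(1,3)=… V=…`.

t(1,3)=2.478 V=74.135

span = t_max - t_min = 3.84 - 0.71 = 3.130
L(1,3) = 144, L_eff = 1 - 144/255 = 0.435294 (inverted)
t(1,3) = 3.84 - 3.130·0.435294 = 2.478
Σt over all 7·5 pixels = 512813/6375 ≈ 80.4412549
V = pitch²·Σt = 0.96²·512813/6375 = 74.135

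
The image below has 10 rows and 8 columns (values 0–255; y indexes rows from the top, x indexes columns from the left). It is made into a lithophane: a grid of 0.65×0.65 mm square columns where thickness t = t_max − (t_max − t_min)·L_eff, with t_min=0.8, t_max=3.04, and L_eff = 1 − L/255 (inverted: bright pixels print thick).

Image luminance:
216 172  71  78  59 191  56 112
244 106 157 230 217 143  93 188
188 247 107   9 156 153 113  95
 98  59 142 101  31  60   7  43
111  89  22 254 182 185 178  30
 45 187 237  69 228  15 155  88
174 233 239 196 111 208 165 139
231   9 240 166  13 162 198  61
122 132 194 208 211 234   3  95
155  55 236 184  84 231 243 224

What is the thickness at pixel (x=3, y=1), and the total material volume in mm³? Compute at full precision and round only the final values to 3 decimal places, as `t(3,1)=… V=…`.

span = t_max - t_min = 3.04 - 0.8 = 2.240
L(3,1) = 230, L_eff = 1 - 230/255 = 0.098039 (inverted)
t(3,1) = 3.04 - 2.240·0.098039 = 2.820
Σt over all 10·8 pixels = 1033688/6375 ≈ 162.1471373
V = pitch²·Σt = 0.65²·1033688/6375 = 68.507

t(3,1)=2.820 V=68.507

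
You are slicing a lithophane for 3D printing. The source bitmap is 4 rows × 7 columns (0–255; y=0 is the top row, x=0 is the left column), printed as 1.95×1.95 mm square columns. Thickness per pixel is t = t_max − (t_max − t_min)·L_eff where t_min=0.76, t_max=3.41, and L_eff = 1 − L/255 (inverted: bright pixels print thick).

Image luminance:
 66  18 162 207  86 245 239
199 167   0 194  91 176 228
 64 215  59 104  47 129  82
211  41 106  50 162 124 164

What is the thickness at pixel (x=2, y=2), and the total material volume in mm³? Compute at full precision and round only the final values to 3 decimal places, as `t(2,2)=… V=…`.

span = t_max - t_min = 3.41 - 0.76 = 2.650
L(2,2) = 59, L_eff = 1 - 59/255 = 0.768627 (inverted)
t(2,2) = 3.41 - 2.650·0.768627 = 1.373
Σt over all 4·7 pixels = 25103/425 ≈ 59.0658824
V = pitch²·Σt = 1.95²·25103/425 = 224.598

t(2,2)=1.373 V=224.598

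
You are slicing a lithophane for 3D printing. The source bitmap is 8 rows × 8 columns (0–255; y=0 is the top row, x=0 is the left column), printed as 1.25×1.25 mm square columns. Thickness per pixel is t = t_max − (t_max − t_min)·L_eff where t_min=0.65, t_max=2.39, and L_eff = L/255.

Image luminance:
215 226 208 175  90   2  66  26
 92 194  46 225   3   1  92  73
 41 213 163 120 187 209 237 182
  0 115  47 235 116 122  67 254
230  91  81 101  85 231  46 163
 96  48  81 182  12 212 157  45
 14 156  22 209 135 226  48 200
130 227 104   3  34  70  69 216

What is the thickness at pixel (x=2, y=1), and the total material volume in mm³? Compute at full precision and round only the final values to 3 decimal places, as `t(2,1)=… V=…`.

t(2,1)=2.076 V=156.201

span = t_max - t_min = 2.39 - 0.65 = 1.740
L(2,1) = 46, L_eff = 46/255 = 0.180392
t(2,1) = 2.39 - 1.740·0.180392 = 2.076
Σt over all 8·8 pixels = 212433/2125 ≈ 99.9684706
V = pitch²·Σt = 1.25²·212433/2125 = 156.201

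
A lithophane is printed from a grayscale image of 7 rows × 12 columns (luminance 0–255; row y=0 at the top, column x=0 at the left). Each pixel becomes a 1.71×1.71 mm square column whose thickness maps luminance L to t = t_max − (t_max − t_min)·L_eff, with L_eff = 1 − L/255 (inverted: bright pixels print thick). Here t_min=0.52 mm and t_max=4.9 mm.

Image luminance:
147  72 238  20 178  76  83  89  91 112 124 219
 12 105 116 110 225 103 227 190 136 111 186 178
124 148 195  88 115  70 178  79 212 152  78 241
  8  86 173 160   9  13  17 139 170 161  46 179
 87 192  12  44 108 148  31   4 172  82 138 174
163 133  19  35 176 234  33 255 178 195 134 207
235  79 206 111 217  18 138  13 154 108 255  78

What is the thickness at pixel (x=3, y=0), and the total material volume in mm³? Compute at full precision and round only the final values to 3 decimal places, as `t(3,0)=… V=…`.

t(3,0)=0.864 V=657.857

span = t_max - t_min = 4.9 - 0.52 = 4.380
L(3,0) = 20, L_eff = 1 - 20/255 = 0.921569 (inverted)
t(3,0) = 4.9 - 4.380·0.921569 = 0.864
Σt over all 7·12 pixels = 191231/850 ≈ 224.9776471
V = pitch²·Σt = 1.71²·191231/850 = 657.857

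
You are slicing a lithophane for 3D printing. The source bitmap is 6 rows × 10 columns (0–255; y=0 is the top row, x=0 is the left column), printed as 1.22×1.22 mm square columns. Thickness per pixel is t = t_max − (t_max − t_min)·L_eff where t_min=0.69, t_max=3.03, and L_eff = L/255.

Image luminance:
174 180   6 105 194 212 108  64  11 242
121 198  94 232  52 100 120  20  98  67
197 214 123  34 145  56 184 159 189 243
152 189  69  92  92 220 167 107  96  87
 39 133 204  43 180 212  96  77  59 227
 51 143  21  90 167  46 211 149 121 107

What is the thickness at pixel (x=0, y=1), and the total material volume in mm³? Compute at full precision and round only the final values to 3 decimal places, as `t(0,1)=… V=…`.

span = t_max - t_min = 3.03 - 0.69 = 2.340
L(0,1) = 121, L_eff = 121/255 = 0.474510
t(0,1) = 3.03 - 2.340·0.474510 = 1.920
Σt over all 6·10 pixels = 476679/4250 ≈ 112.1597647
V = pitch²·Σt = 1.22²·476679/4250 = 166.939

t(0,1)=1.920 V=166.939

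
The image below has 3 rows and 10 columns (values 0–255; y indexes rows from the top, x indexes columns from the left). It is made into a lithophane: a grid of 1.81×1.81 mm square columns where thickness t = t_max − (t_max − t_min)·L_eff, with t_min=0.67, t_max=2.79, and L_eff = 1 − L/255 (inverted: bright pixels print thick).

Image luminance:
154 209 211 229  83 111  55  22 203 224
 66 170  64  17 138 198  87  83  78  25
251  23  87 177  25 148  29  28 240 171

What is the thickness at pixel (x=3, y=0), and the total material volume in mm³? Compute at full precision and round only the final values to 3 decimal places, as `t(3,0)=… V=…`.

span = t_max - t_min = 2.79 - 0.67 = 2.120
L(3,0) = 229, L_eff = 1 - 229/255 = 0.101961 (inverted)
t(3,0) = 2.79 - 2.120·0.101961 = 2.574
Σt over all 3·10 pixels = 212837/4250 ≈ 50.0792941
V = pitch²·Σt = 1.81²·212837/4250 = 164.065

t(3,0)=2.574 V=164.065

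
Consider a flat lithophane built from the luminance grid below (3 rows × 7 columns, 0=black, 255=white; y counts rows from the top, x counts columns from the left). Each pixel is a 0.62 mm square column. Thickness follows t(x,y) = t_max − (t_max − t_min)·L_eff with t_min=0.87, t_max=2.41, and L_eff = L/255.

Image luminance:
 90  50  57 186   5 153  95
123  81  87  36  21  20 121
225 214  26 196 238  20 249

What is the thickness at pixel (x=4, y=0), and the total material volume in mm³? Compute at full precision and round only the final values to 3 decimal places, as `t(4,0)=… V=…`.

t(4,0)=2.380 V=14.131

span = t_max - t_min = 2.41 - 0.87 = 1.540
L(4,0) = 5, L_eff = 5/255 = 0.019608
t(4,0) = 2.41 - 1.540·0.019608 = 2.380
Σt over all 3·7 pixels = 937433/25500 ≈ 36.7620784
V = pitch²·Σt = 0.62²·937433/25500 = 14.131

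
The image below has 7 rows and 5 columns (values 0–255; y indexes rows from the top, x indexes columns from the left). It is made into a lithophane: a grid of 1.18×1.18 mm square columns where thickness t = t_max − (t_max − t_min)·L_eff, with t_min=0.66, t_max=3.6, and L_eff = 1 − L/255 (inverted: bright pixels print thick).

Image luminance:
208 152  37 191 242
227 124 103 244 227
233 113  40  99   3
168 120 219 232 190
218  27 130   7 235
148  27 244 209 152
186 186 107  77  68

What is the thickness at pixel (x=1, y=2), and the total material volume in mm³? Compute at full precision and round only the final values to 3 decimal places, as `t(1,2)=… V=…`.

span = t_max - t_min = 3.6 - 0.66 = 2.940
L(1,2) = 113, L_eff = 1 - 113/255 = 0.556863 (inverted)
t(1,2) = 3.6 - 2.940·0.556863 = 1.963
Σt over all 7·5 pixels = 176316/2125 ≈ 82.9722353
V = pitch²·Σt = 1.18²·176316/2125 = 115.531

t(1,2)=1.963 V=115.531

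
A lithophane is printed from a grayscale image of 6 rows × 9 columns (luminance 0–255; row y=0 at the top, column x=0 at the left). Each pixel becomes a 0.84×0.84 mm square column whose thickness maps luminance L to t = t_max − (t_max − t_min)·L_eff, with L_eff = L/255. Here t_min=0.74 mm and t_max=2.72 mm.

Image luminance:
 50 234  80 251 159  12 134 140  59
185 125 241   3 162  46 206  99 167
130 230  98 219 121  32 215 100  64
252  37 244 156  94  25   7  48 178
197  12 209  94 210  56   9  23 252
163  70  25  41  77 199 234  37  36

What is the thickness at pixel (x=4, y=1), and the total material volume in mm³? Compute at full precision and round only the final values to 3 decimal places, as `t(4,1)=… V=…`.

t(4,1)=1.462 V=67.769

span = t_max - t_min = 2.72 - 0.74 = 1.980
L(4,1) = 162, L_eff = 162/255 = 0.635294
t(4,1) = 2.72 - 1.980·0.635294 = 1.462
Σt over all 6·9 pixels = 408189/4250 ≈ 96.0444706
V = pitch²·Σt = 0.84²·408189/4250 = 67.769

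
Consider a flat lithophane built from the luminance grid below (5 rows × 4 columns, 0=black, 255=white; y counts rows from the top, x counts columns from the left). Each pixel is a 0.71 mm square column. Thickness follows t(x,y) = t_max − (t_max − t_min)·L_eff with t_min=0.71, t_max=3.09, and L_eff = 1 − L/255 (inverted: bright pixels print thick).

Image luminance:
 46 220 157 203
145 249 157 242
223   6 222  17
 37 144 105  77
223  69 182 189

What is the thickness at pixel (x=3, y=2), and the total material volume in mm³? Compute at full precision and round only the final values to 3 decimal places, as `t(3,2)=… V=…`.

t(3,2)=0.869 V=20.864

span = t_max - t_min = 3.09 - 0.71 = 2.380
L(3,2) = 17, L_eff = 1 - 17/255 = 0.933333 (inverted)
t(3,2) = 3.09 - 2.380·0.933333 = 0.869
Σt over all 5·4 pixels = 41.388
V = pitch²·Σt = 0.71²·41.388 = 20.864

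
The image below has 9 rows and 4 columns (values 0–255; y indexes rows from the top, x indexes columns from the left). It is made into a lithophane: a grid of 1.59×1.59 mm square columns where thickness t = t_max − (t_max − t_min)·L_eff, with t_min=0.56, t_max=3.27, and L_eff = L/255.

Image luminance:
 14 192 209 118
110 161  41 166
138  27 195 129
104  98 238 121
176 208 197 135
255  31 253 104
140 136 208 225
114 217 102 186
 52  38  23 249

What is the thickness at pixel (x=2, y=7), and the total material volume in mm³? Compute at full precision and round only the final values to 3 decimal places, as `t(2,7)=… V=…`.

t(2,7)=2.186 V=160.316

span = t_max - t_min = 3.27 - 0.56 = 2.710
L(2,7) = 102, L_eff = 102/255 = 0.400000
t(2,7) = 3.27 - 2.710·0.400000 = 2.186
Σt over all 9·4 pixels = 32341/510 ≈ 63.4137255
V = pitch²·Σt = 1.59²·32341/510 = 160.316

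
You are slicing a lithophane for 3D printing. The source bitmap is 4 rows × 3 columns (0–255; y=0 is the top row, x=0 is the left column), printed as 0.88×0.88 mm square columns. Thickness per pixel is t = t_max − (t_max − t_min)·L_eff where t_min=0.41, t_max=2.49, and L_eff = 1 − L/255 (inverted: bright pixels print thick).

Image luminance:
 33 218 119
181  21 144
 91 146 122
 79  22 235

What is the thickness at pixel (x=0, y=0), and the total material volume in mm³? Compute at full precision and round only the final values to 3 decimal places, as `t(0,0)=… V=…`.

span = t_max - t_min = 2.49 - 0.41 = 2.080
L(0,0) = 33, L_eff = 1 - 33/255 = 0.870588 (inverted)
t(0,0) = 2.49 - 2.080·0.870588 = 0.679
Σt over all 4·3 pixels = 6161/375 ≈ 16.4293333
V = pitch²·Σt = 0.88²·6161/375 = 12.723

t(0,0)=0.679 V=12.723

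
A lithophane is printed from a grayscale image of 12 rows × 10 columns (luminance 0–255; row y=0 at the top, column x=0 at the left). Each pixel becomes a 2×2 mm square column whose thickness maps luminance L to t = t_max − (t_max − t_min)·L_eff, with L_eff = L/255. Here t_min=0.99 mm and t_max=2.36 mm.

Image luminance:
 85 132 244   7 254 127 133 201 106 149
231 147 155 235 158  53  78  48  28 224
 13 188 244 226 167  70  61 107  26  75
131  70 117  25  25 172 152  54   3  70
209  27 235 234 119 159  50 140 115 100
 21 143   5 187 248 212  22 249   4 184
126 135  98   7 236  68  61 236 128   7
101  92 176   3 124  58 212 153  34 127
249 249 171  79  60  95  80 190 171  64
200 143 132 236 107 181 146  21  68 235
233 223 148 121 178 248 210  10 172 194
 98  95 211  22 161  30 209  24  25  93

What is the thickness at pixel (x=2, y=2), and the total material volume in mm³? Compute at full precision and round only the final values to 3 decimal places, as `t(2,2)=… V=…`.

span = t_max - t_min = 2.36 - 0.99 = 1.370
L(2,2) = 244, L_eff = 244/255 = 0.956863
t(2,2) = 2.36 - 1.370·0.956863 = 1.049
Σt over all 12·10 pixels = 2568367/12750 ≈ 201.4405490
V = pitch²·Σt = 2²·2568367/12750 = 805.762

t(2,2)=1.049 V=805.762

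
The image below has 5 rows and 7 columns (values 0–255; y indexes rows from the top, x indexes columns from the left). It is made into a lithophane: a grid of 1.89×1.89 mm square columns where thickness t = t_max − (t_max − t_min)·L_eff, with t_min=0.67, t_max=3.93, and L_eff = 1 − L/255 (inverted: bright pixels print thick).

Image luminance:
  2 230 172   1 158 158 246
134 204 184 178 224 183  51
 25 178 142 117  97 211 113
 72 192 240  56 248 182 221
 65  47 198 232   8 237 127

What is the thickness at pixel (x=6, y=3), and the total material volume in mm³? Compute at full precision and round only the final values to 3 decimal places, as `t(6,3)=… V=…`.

span = t_max - t_min = 3.93 - 0.67 = 3.260
L(6,3) = 221, L_eff = 1 - 221/255 = 0.133333 (inverted)
t(6,3) = 3.93 - 3.260·0.133333 = 3.495
Σt over all 5·7 pixels = 757111/8500 ≈ 89.0718824
V = pitch²·Σt = 1.89²·757111/8500 = 318.174

t(6,3)=3.495 V=318.174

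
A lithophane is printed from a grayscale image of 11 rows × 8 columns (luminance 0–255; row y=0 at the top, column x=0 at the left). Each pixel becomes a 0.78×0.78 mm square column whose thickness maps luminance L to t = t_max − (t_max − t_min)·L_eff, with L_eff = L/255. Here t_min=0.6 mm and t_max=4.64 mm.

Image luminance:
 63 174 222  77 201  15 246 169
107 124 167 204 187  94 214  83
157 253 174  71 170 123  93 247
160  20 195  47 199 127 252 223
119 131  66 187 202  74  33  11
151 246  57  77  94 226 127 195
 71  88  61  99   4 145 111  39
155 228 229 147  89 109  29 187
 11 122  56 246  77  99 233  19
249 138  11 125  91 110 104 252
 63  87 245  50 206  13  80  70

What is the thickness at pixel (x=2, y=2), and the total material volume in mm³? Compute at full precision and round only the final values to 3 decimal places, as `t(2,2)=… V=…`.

span = t_max - t_min = 4.64 - 0.6 = 4.040
L(2,2) = 174, L_eff = 174/255 = 0.682353
t(2,2) = 4.64 - 4.040·0.682353 = 1.883
Σt over all 11·8 pixels = 1451438/6375 ≈ 227.6765490
V = pitch²·Σt = 0.78²·1451438/6375 = 138.518

t(2,2)=1.883 V=138.518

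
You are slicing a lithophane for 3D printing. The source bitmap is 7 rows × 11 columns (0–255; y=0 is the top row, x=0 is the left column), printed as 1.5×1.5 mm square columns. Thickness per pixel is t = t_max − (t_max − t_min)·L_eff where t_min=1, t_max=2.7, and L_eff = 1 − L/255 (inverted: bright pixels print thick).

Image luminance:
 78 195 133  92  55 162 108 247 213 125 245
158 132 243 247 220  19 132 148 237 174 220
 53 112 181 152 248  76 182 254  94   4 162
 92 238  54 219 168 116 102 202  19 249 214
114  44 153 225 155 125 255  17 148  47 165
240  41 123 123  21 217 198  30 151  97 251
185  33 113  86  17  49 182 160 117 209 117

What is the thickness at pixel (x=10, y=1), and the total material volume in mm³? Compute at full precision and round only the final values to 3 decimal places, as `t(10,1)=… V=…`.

t(10,1)=2.467 V=337.980

span = t_max - t_min = 2.7 - 1 = 1.700
L(10,1) = 220, L_eff = 1 - 220/255 = 0.137255 (inverted)
t(10,1) = 2.7 - 1.700·0.137255 = 2.467
Σt over all 7·11 pixels = 11266/75 ≈ 150.2133333
V = pitch²·Σt = 1.5²·11266/75 = 337.980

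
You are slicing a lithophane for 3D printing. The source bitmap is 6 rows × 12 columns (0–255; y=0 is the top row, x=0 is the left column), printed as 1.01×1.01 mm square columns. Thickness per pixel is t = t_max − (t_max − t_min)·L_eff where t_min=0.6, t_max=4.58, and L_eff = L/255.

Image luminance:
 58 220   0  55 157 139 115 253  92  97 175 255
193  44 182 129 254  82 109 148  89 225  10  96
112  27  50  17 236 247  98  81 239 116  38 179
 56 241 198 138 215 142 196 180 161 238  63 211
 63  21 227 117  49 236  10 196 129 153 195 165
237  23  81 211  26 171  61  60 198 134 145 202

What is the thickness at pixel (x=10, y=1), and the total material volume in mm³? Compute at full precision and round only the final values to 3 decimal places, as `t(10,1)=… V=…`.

t(10,1)=4.424 V=180.898

span = t_max - t_min = 4.58 - 0.6 = 3.980
L(10,1) = 10, L_eff = 10/255 = 0.039216
t(10,1) = 4.58 - 3.980·0.039216 = 4.424
Σt over all 6·12 pixels = 1130503/6375 ≈ 177.3338039
V = pitch²·Σt = 1.01²·1130503/6375 = 180.898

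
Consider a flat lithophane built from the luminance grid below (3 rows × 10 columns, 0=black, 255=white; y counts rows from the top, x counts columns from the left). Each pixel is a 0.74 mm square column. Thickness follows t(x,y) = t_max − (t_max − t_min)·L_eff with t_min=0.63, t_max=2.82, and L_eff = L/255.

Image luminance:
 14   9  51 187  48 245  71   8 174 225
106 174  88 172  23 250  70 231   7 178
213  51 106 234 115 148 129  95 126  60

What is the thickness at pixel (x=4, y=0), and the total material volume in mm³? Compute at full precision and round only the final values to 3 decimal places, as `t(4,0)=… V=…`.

t(4,0)=2.408 V=29.359

span = t_max - t_min = 2.82 - 0.63 = 2.190
L(4,0) = 48, L_eff = 48/255 = 0.188235
t(4,0) = 2.82 - 2.190·0.188235 = 2.408
Σt over all 3·10 pixels = 113929/2125 ≈ 53.6136471
V = pitch²·Σt = 0.74²·113929/2125 = 29.359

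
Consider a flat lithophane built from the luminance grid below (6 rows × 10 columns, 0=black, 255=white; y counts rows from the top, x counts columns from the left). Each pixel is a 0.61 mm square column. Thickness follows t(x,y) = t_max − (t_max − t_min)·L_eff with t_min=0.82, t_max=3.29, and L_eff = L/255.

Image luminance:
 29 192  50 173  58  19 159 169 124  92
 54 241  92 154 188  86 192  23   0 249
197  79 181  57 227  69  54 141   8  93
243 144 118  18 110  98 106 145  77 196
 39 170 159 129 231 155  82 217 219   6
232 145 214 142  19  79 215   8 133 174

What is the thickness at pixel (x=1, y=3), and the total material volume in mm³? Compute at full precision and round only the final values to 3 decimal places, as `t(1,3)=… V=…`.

t(1,3)=1.895 V=46.518

span = t_max - t_min = 3.29 - 0.82 = 2.470
L(1,3) = 144, L_eff = 144/255 = 0.564706
t(1,3) = 3.29 - 2.470·0.564706 = 1.895
Σt over all 6·10 pixels = 1062623/8500 ≈ 125.0144706
V = pitch²·Σt = 0.61²·1062623/8500 = 46.518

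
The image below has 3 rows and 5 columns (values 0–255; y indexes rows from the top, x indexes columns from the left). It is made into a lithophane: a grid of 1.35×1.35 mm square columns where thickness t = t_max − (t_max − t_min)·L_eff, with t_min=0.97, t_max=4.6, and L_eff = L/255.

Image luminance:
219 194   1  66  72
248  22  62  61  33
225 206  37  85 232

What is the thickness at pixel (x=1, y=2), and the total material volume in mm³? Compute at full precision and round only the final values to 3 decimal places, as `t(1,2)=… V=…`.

span = t_max - t_min = 4.6 - 0.97 = 3.630
L(1,2) = 206, L_eff = 206/255 = 0.807843
t(1,2) = 4.6 - 3.630·0.807843 = 1.668
Σt over all 3·5 pixels = 373177/8500 ≈ 43.9031765
V = pitch²·Σt = 1.35²·373177/8500 = 80.014

t(1,2)=1.668 V=80.014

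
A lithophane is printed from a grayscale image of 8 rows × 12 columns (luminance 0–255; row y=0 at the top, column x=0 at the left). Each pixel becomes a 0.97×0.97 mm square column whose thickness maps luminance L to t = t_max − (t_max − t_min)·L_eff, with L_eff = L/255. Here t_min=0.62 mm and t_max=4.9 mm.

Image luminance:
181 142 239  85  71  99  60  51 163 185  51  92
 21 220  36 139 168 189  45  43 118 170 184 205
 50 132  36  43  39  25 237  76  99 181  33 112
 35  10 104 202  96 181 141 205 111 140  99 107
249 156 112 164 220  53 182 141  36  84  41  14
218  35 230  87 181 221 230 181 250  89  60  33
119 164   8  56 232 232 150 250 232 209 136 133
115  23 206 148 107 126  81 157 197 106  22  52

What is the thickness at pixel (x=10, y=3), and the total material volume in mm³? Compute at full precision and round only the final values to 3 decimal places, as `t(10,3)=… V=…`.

t(10,3)=3.238 V=253.423

span = t_max - t_min = 4.9 - 0.62 = 4.280
L(10,3) = 99, L_eff = 99/255 = 0.388235
t(10,3) = 4.9 - 4.280·0.388235 = 3.238
Σt over all 8·12 pixels = 572349/2125 ≈ 269.3407059
V = pitch²·Σt = 0.97²·572349/2125 = 253.423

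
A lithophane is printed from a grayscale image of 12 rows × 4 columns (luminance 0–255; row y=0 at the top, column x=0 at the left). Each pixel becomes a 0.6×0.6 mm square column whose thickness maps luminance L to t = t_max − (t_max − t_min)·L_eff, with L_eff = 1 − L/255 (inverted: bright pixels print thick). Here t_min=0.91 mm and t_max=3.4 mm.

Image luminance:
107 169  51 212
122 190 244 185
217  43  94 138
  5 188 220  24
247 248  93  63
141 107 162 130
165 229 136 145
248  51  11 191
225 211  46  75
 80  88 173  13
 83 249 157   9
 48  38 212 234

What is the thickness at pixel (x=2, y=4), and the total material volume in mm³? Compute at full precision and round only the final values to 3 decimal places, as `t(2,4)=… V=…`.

t(2,4)=1.818 V=38.634

span = t_max - t_min = 3.4 - 0.91 = 2.490
L(2,4) = 93, L_eff = 1 - 93/255 = 0.635294 (inverted)
t(2,4) = 3.4 - 2.490·0.635294 = 1.818
Σt over all 12·4 pixels = 912191/8500 ≈ 107.3165882
V = pitch²·Σt = 0.6²·912191/8500 = 38.634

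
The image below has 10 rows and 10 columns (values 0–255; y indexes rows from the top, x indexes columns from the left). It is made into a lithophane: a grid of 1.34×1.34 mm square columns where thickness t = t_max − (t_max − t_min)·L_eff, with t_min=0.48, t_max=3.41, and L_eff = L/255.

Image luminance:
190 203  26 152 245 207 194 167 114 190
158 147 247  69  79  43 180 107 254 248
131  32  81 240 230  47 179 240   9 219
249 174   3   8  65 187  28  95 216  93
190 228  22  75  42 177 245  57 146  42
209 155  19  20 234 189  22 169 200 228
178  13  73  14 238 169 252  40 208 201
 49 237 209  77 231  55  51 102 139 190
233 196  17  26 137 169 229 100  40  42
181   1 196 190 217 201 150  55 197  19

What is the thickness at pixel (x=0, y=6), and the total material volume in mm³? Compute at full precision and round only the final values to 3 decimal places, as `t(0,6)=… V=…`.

span = t_max - t_min = 3.41 - 0.48 = 2.930
L(0,6) = 178, L_eff = 178/255 = 0.698039
t(0,6) = 3.41 - 2.930·0.698039 = 1.365
Σt over all 10·10 pixels = 1556853/8500 ≈ 183.1591765
V = pitch²·Σt = 1.34²·1556853/8500 = 328.881

t(0,6)=1.365 V=328.881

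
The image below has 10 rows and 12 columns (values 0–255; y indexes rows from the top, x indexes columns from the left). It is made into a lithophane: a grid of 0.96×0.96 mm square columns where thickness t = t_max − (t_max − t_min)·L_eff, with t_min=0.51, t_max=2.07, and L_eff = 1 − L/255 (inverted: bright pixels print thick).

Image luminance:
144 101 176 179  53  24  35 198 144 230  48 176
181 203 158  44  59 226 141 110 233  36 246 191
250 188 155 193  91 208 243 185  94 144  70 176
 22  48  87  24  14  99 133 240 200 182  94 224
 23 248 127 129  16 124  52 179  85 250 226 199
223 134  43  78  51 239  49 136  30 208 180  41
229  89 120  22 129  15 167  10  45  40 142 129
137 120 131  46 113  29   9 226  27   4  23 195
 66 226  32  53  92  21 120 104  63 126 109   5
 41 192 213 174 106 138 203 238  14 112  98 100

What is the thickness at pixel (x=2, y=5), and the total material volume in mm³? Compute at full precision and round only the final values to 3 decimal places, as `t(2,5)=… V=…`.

t(2,5)=0.773 V=138.790

span = t_max - t_min = 2.07 - 0.51 = 1.560
L(2,5) = 43, L_eff = 1 - 43/255 = 0.831373 (inverted)
t(2,5) = 2.07 - 1.560·0.831373 = 0.773
Σt over all 10·12 pixels = 320019/2125 ≈ 150.5971765
V = pitch²·Σt = 0.96²·320019/2125 = 138.790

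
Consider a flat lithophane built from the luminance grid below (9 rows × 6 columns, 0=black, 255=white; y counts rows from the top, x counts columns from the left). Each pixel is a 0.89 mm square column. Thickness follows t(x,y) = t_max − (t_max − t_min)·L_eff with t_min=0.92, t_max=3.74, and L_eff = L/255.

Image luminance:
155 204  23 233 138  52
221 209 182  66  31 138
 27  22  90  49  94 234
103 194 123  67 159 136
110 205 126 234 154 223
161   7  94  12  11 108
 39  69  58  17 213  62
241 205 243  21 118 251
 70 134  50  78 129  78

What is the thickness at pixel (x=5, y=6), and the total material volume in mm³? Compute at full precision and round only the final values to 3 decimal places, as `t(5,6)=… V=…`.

span = t_max - t_min = 3.74 - 0.92 = 2.820
L(5,6) = 62, L_eff = 62/255 = 0.243137
t(5,6) = 3.74 - 2.820·0.243137 = 3.054
Σt over all 9·6 pixels = 554193/4250 ≈ 130.3983529
V = pitch²·Σt = 0.89²·554193/4250 = 103.289

t(5,6)=3.054 V=103.289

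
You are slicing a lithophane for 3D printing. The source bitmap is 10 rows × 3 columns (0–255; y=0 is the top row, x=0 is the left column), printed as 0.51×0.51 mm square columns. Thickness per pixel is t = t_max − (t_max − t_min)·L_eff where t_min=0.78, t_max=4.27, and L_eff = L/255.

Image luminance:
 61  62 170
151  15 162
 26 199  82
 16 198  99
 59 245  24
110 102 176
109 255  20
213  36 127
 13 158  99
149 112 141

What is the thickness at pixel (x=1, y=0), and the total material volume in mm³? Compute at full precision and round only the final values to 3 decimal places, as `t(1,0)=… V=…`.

t(1,0)=3.421 V=21.255

span = t_max - t_min = 4.27 - 0.78 = 3.490
L(1,0) = 62, L_eff = 62/255 = 0.243137
t(1,0) = 4.27 - 3.490·0.243137 = 3.421
Σt over all 10·3 pixels = 2083789/25500 ≈ 81.7172157
V = pitch²·Σt = 0.51²·2083789/25500 = 21.255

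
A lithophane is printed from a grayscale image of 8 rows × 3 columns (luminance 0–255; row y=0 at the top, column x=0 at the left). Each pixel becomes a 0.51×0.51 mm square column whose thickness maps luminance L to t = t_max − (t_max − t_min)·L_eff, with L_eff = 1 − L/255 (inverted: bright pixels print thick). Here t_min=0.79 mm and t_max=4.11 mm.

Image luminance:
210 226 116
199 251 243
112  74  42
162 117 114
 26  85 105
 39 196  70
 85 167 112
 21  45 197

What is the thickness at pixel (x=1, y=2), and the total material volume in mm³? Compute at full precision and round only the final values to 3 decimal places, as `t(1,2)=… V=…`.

span = t_max - t_min = 4.11 - 0.79 = 3.320
L(1,2) = 74, L_eff = 1 - 74/255 = 0.709804 (inverted)
t(1,2) = 4.11 - 3.320·0.709804 = 1.753
Σt over all 8·3 pixels = 371032/6375 ≈ 58.2010980
V = pitch²·Σt = 0.51²·371032/6375 = 15.138

t(1,2)=1.753 V=15.138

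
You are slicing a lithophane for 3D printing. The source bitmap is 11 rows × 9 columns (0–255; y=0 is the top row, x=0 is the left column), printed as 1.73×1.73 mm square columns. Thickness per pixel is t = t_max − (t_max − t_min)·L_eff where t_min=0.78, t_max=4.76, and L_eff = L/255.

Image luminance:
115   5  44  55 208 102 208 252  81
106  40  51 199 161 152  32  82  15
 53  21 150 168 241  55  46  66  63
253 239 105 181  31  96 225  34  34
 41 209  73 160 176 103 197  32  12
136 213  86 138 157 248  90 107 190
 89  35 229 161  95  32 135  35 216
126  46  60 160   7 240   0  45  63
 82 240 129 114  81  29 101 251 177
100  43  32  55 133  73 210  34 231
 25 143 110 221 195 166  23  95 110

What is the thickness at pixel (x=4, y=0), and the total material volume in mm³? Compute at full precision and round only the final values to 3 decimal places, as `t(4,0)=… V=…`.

t(4,0)=1.514 V=881.867

span = t_max - t_min = 4.76 - 0.78 = 3.980
L(4,0) = 208, L_eff = 208/255 = 0.815686
t(4,0) = 4.76 - 3.980·0.815686 = 1.514
Σt over all 11·9 pixels = 1878412/6375 ≈ 294.6528627
V = pitch²·Σt = 1.73²·1878412/6375 = 881.867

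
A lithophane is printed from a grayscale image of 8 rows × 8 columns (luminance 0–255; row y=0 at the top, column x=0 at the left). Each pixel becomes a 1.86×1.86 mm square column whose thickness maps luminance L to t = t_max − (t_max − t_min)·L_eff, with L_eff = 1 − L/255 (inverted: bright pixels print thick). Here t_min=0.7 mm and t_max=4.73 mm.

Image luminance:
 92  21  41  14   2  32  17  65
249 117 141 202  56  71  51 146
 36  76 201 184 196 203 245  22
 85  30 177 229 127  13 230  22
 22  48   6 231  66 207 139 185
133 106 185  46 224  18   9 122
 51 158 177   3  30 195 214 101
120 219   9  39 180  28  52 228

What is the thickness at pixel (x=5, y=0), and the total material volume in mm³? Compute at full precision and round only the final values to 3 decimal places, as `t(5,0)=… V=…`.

t(5,0)=1.206 V=534.655

span = t_max - t_min = 4.73 - 0.7 = 4.030
L(5,0) = 32, L_eff = 1 - 32/255 = 0.874510 (inverted)
t(5,0) = 4.73 - 4.030·0.874510 = 1.206
Σt over all 8·8 pixels = 985208/6375 ≈ 154.5424314
V = pitch²·Σt = 1.86²·985208/6375 = 534.655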